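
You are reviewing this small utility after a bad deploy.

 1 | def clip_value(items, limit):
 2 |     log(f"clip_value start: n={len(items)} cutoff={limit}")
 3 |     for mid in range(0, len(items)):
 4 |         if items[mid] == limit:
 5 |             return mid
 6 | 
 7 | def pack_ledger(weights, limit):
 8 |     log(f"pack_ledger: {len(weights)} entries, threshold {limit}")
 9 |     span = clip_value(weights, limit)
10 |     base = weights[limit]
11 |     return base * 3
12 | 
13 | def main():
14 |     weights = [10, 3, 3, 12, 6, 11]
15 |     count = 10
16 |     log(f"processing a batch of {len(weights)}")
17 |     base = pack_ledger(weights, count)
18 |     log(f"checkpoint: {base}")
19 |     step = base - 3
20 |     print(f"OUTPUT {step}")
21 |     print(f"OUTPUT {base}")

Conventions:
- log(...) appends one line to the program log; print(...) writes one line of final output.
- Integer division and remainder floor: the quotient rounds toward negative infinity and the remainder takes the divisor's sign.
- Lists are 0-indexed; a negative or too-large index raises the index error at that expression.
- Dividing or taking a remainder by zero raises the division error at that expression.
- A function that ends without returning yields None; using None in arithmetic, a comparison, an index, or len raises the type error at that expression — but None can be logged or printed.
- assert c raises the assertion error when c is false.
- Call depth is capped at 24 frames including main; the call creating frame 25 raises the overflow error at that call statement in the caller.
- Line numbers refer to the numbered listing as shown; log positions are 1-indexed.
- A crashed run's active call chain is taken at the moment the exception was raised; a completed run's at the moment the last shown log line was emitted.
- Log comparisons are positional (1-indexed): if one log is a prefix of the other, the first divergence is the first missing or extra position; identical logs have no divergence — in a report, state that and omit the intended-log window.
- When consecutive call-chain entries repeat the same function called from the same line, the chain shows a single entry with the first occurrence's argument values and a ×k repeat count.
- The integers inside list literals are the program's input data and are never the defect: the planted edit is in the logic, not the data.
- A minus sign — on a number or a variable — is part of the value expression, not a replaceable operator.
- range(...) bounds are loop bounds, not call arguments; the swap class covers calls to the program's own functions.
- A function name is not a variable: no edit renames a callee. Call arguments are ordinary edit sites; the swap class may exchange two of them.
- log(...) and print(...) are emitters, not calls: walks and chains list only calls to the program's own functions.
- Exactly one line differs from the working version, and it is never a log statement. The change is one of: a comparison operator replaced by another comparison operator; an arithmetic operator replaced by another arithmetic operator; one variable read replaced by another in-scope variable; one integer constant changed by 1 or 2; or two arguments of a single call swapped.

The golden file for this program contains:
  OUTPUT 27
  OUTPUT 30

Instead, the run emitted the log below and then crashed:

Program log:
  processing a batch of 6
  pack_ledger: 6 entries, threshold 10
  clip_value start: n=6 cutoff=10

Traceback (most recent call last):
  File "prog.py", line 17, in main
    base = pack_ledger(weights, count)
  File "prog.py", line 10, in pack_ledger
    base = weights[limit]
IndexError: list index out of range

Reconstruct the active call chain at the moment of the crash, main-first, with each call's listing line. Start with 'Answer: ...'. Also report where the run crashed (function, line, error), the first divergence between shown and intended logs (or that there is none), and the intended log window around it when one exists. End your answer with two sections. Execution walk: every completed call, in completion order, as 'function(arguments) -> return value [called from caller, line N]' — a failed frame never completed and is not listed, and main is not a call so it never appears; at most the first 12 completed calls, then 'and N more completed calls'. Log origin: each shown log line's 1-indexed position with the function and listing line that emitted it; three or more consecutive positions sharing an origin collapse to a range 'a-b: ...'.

Answer: main -> pack_ledger (called at line 17).
Key observation: The shown log is a 3-line prefix of the intended one, whose next entry is 'checkpoint: 30'.
Crash: pack_ledger, line 10, IndexError.
First divergence: position 4; the shown log stops at 3 lines while the working version next logs 'checkpoint: 30'.
Intended log window:
  2: pack_ledger: 6 entries, threshold 10
  3: clip_value start: n=6 cutoff=10
  4: checkpoint: 30
Execution walk:
  clip_value([10, 3, 3, 12, 6, 11], 10) -> 0  [called from pack_ledger, line 9]
Origin of each log line:
  1: from main, line 16
  2: from pack_ledger, line 8
  3: from clip_value, line 2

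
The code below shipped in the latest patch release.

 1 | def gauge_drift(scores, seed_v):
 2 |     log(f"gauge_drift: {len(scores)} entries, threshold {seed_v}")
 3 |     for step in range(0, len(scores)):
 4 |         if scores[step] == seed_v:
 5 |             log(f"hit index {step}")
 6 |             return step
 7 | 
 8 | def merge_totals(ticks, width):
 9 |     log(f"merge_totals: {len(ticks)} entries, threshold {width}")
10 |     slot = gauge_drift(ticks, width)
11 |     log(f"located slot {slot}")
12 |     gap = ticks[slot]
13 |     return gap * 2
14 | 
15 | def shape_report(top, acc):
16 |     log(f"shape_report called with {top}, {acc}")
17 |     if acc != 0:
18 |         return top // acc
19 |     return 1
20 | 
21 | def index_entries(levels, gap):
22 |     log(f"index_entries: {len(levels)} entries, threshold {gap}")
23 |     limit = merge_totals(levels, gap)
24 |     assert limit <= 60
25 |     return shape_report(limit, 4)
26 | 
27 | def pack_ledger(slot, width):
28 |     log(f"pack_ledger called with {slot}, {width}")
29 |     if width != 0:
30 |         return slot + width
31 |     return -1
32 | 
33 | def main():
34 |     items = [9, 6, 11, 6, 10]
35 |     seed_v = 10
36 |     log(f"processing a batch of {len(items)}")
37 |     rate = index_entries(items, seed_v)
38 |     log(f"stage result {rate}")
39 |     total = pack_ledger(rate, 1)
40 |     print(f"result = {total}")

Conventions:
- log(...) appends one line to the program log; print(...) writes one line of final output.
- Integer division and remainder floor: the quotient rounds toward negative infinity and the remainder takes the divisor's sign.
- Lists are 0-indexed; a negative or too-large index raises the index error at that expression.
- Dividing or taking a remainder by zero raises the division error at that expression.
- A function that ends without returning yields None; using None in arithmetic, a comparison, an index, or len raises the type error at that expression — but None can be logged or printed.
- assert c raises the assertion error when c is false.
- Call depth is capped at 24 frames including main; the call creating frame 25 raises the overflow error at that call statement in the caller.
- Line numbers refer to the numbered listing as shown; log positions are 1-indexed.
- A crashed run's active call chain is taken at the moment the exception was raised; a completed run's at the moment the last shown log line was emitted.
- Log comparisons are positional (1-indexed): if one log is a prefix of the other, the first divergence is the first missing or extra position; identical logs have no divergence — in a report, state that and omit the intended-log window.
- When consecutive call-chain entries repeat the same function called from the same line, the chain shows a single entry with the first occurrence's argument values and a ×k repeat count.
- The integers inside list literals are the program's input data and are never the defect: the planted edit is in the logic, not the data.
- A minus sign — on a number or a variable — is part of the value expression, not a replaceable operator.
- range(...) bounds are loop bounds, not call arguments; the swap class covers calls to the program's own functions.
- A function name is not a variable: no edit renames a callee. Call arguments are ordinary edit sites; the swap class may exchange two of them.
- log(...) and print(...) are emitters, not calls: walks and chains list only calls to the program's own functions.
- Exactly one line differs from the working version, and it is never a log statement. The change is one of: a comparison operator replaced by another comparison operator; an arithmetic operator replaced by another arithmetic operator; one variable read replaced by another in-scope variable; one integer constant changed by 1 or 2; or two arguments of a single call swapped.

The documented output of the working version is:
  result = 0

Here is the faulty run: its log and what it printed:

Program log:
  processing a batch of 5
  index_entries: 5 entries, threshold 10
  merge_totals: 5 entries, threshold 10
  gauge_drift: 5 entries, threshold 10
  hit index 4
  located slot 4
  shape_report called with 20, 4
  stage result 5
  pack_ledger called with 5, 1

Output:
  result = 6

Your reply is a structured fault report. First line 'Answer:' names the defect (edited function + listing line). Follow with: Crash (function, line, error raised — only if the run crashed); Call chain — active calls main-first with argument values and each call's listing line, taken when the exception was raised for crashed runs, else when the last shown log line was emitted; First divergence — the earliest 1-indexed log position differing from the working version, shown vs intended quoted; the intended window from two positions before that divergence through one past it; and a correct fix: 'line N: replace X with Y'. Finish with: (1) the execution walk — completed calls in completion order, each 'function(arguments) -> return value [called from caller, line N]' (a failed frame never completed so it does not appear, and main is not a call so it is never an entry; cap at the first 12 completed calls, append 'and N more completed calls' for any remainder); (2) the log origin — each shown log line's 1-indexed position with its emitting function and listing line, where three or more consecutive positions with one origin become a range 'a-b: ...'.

Answer: the defect is in pack_ledger at line 30.
Key fact: The logs agree in full; only the final output differs.
Call chain: main -> pack_ledger(5, 1) (called at line 39).
First divergence: none; the two logs match at every position.
Execution walk:
  gauge_drift([9, 6, 11, 6, 10], 10) -> 4  [called from merge_totals, line 10]
  merge_totals([9, 6, 11, 6, 10], 10) -> 20  [called from index_entries, line 23]
  shape_report(20, 4) -> 5  [called from index_entries, line 25]
  index_entries([9, 6, 11, 6, 10], 10) -> 5  [called from main, line 37]
  pack_ledger(5, 1) -> 6  [called from main, line 39]
Origin of each log line:
  1: from main, line 36
  2: from index_entries, line 22
  3: from merge_totals, line 9
  4: from gauge_drift, line 2
  5: from gauge_drift, line 5
  6: from merge_totals, line 11
  7: from shape_report, line 16
  8: from main, line 38
  9: from pack_ledger, line 28
A correct fix: line 30: replace `+` with `%`.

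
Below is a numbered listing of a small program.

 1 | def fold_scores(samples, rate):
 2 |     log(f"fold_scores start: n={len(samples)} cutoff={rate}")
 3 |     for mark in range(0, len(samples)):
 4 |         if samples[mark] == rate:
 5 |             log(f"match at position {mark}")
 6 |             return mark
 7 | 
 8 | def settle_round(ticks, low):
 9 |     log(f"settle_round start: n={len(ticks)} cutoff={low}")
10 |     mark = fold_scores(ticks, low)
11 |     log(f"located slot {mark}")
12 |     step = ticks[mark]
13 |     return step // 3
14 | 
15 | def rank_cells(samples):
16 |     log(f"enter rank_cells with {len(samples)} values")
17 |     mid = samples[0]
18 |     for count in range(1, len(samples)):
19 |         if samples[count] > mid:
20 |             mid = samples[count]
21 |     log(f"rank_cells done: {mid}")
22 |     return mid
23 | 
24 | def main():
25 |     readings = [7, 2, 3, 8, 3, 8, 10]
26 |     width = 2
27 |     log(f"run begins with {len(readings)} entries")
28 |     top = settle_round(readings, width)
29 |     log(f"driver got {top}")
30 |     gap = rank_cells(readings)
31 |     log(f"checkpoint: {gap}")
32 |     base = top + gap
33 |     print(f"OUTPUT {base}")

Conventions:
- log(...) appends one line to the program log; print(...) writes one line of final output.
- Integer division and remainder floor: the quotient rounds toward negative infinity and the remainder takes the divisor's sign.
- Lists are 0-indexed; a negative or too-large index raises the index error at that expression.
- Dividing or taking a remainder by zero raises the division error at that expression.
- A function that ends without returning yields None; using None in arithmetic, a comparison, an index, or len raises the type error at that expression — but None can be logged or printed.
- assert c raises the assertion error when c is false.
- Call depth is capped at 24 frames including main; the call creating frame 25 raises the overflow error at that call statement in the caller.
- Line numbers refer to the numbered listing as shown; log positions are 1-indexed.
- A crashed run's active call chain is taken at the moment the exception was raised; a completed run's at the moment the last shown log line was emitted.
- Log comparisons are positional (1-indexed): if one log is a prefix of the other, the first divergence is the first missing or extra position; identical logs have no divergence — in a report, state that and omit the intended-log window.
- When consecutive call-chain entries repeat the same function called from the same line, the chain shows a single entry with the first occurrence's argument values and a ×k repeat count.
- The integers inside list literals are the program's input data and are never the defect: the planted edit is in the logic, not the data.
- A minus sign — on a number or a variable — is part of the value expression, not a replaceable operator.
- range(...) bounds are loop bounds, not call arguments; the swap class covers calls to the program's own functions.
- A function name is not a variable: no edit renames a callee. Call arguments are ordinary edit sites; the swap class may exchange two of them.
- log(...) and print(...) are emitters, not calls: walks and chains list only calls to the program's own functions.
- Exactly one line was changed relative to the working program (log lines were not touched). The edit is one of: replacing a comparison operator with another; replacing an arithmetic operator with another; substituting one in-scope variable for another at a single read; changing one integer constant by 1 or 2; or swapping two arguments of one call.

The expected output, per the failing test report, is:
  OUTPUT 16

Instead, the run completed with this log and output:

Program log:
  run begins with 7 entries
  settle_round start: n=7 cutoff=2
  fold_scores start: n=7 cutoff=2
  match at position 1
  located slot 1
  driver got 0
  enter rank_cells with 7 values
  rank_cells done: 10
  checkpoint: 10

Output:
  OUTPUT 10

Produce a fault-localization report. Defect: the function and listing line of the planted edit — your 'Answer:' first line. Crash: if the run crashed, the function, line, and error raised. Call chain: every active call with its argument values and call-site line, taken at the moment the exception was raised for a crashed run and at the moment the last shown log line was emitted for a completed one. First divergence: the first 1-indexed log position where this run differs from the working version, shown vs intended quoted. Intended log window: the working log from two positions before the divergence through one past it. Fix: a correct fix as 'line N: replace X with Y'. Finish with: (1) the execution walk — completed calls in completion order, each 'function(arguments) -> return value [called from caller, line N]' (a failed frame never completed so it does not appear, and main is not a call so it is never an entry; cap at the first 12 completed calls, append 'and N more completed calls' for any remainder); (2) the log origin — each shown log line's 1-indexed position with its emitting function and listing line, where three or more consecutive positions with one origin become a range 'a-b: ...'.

Answer: the defect is in settle_round at line 13.
The tell: Everything matches until log position 6, which reads 'driver got 0' in place of 'driver got 6'.
Call chain: main.
First divergence: position 6 — the shown line 'driver got 0' should read 'driver got 6'.
Intended log window:
  4: match at position 1
  5: located slot 1
  6: driver got 6
  7: enter rank_cells with 7 values
Execution walk:
  fold_scores([7, 2, 3, 8, 3, 8, 10], 2) -> 1  [called from settle_round, line 10]
  settle_round([7, 2, 3, 8, 3, 8, 10], 2) -> 0  [called from main, line 28]
  rank_cells([7, 2, 3, 8, 3, 8, 10]) -> 10  [called from main, line 30]
Log origin:
  1: emitted by main (line 27)
  2: emitted by settle_round (line 9)
  3: emitted by fold_scores (line 2)
  4: emitted by fold_scores (line 5)
  5: emitted by settle_round (line 11)
  6: emitted by main (line 29)
  7: emitted by rank_cells (line 16)
  8: emitted by rank_cells (line 21)
  9: emitted by main (line 31)
A correct fix: line 13: replace `//` with `*`.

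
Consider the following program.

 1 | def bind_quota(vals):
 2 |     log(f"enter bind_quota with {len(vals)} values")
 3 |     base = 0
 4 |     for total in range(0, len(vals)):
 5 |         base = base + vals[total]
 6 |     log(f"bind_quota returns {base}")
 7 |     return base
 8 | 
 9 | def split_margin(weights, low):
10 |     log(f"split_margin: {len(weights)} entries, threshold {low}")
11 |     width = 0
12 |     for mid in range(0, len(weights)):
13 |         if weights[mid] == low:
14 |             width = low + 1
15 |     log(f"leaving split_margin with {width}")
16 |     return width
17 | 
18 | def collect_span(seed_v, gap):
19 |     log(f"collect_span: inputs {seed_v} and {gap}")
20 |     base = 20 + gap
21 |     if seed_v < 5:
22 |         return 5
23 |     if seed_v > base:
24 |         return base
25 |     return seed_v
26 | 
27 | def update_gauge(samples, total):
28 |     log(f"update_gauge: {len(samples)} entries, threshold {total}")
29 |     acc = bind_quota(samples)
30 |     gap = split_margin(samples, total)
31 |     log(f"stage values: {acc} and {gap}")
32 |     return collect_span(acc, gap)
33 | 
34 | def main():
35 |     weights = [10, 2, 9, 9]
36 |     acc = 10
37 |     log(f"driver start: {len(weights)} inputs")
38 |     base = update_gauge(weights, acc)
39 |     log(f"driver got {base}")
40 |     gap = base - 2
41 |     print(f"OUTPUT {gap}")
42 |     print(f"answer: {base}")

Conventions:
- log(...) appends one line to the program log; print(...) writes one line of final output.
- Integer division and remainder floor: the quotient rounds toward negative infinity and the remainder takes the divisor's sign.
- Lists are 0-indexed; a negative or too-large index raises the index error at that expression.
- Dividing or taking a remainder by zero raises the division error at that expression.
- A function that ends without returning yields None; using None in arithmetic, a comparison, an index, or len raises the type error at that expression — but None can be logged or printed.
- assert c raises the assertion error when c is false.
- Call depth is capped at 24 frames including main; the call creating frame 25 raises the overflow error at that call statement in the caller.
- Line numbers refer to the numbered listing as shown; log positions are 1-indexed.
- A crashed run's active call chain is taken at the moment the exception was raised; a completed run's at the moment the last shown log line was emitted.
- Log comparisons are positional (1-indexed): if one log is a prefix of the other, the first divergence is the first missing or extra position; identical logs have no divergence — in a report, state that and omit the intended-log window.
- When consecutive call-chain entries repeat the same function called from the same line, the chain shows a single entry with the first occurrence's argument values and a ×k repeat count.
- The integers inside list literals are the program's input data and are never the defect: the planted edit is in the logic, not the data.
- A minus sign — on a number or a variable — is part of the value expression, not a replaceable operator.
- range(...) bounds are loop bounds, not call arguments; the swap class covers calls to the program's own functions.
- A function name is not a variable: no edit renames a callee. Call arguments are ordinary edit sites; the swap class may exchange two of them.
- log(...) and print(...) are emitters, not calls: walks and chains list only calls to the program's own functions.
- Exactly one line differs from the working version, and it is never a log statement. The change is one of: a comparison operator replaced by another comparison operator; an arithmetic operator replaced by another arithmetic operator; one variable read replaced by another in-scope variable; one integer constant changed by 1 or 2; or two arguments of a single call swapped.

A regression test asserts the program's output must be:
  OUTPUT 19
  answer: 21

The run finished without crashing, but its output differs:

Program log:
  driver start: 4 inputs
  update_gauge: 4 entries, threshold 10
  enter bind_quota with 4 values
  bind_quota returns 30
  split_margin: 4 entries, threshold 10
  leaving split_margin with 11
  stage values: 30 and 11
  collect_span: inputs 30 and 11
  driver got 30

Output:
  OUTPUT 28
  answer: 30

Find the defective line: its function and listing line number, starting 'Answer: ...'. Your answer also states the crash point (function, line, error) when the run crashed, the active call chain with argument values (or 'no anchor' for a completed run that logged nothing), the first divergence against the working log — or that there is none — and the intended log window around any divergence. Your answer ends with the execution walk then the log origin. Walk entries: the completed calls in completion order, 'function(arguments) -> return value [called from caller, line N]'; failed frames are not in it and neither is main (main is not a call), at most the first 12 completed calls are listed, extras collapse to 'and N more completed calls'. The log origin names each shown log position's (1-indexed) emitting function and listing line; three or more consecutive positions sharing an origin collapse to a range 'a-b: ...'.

Answer: the defect is in split_margin at line 14.
Key observation: Position 6 is the first bad log line: 'leaving split_margin with 11' should read 'leaving split_margin with 1'.
Call chain: main.
First divergence: at position 6 the run shows 'leaving split_margin with 11' where the working version logs 'leaving split_margin with 1'.
Intended log window:
  4: bind_quota returns 30
  5: split_margin: 4 entries, threshold 10
  6: leaving split_margin with 1
  7: stage values: 30 and 1
Execution walk:
  bind_quota([10, 2, 9, 9]) -> 30  [called from update_gauge, line 29]
  split_margin([10, 2, 9, 9], 10) -> 11  [called from update_gauge, line 30]
  collect_span(30, 11) -> 30  [called from update_gauge, line 32]
  update_gauge([10, 2, 9, 9], 10) -> 30  [called from main, line 38]
Log origins:
  1 — main, line 37
  2 — update_gauge, line 28
  3 — bind_quota, line 2
  4 — bind_quota, line 6
  5 — split_margin, line 10
  6 — split_margin, line 15
  7 — update_gauge, line 31
  8 — collect_span, line 19
  9 — main, line 39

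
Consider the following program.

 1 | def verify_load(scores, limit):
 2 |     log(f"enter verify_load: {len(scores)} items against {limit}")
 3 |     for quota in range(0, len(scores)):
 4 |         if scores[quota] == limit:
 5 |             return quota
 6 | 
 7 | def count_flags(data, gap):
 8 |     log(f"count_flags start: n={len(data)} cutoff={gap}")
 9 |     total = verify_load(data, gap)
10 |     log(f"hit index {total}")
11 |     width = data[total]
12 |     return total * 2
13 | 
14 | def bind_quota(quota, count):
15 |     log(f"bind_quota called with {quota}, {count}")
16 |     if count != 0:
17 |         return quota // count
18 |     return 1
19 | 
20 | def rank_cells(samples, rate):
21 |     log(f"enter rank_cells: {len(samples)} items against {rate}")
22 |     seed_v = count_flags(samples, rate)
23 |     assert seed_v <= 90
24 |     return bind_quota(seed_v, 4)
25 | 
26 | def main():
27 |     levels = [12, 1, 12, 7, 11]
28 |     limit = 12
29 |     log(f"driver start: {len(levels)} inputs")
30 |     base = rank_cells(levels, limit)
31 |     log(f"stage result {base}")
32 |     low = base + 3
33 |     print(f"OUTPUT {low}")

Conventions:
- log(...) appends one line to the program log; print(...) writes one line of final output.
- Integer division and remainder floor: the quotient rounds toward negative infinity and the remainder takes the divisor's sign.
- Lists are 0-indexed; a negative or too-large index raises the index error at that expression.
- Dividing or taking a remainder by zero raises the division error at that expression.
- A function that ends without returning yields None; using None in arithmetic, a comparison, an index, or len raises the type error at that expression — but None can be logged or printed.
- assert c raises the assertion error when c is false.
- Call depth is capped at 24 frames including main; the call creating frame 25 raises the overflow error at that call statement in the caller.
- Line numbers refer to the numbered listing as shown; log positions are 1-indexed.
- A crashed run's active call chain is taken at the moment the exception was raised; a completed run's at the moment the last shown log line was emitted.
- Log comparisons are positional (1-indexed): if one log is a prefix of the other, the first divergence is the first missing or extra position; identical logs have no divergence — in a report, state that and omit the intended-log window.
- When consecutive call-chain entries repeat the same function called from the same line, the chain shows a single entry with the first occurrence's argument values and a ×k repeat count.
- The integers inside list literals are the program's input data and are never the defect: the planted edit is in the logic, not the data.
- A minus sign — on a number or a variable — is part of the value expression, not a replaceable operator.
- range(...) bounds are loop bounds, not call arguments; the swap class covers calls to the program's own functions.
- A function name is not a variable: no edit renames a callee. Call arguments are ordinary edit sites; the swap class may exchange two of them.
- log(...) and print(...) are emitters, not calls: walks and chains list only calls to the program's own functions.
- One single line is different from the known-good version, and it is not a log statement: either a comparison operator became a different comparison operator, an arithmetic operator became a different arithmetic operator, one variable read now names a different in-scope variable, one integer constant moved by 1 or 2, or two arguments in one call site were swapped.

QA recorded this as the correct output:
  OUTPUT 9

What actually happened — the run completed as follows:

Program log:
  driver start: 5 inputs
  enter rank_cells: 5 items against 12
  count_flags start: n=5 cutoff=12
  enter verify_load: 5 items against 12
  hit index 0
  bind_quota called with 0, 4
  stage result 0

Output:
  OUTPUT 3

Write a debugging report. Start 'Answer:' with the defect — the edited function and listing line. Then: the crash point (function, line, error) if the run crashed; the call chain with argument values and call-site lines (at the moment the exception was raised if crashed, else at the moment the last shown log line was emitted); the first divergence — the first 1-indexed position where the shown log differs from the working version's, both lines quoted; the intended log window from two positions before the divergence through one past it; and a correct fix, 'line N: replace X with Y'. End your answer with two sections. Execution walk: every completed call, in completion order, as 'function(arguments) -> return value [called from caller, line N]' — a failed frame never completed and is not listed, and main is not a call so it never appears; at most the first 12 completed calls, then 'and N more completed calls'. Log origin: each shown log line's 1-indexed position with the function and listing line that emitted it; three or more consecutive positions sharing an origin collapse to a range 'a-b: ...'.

Answer: the defect is in count_flags at line 12.
The tell: At log position 6 the runs split — shown 'bind_quota called with 0, 4', but the working version logs 'bind_quota called with 24, 4'.
Call chain: main.
First divergence: at position 6 the run shows 'bind_quota called with 0, 4' where the working version logs 'bind_quota called with 24, 4'.
Intended log window:
  4: enter verify_load: 5 items against 12
  5: hit index 0
  6: bind_quota called with 24, 4
  7: stage result 6
Execution walk:
  verify_load([12, 1, 12, 7, 11], 12) -> 0  [called from count_flags, line 9]
  count_flags([12, 1, 12, 7, 11], 12) -> 0  [called from rank_cells, line 22]
  bind_quota(0, 4) -> 0  [called from rank_cells, line 24]
  rank_cells([12, 1, 12, 7, 11], 12) -> 0  [called from main, line 30]
Origin of each log line:
  1: emitted by main (line 29)
  2: emitted by rank_cells (line 21)
  3: emitted by count_flags (line 8)
  4: emitted by verify_load (line 2)
  5: emitted by count_flags (line 10)
  6: emitted by bind_quota (line 15)
  7: emitted by main (line 31)
A correct fix: line 12: replace `total` with `width`.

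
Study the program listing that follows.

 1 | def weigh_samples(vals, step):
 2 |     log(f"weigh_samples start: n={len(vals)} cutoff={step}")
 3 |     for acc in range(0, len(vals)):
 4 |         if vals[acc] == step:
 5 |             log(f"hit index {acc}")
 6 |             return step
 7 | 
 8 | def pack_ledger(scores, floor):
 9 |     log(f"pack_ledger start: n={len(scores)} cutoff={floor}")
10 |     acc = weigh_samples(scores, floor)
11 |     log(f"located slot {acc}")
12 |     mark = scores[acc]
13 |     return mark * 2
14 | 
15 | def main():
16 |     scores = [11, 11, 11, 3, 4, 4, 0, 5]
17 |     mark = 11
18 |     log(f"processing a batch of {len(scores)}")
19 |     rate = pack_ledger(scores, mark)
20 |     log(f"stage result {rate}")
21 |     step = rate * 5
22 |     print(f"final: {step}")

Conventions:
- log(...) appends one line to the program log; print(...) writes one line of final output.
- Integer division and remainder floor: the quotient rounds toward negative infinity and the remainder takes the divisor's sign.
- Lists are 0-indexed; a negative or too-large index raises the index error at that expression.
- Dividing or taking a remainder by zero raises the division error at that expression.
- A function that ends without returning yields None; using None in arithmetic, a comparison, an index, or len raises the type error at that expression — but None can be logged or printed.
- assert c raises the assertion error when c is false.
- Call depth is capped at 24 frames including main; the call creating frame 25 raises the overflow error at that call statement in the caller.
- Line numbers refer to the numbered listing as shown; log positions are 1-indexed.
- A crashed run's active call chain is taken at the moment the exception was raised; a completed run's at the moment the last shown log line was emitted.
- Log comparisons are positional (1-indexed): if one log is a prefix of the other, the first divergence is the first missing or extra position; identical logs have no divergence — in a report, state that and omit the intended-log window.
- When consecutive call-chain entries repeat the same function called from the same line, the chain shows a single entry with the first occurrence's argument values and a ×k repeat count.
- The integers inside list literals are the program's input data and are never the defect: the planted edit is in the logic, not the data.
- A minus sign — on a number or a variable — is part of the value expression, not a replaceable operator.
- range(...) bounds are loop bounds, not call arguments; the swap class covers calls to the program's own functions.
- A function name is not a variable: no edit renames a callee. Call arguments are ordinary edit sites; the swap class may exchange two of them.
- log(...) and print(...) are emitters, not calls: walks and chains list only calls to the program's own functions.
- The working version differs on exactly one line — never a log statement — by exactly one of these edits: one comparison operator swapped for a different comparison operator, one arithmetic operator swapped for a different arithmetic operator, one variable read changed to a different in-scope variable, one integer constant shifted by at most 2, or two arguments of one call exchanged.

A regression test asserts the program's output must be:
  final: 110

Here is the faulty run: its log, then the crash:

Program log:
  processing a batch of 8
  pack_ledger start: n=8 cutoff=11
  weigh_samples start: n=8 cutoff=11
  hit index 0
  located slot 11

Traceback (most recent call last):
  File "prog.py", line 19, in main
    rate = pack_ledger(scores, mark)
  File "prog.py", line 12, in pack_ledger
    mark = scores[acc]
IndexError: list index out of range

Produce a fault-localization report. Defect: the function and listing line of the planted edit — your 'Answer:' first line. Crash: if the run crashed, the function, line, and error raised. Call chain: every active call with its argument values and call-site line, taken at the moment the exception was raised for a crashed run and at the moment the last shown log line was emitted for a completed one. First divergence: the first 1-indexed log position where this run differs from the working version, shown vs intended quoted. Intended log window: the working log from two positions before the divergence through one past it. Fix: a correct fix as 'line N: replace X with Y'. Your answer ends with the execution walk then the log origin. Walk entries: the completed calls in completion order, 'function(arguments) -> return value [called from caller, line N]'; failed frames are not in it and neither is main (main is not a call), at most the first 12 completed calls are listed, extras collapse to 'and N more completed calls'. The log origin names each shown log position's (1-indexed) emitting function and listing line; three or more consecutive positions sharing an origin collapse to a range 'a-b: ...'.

Answer: the defect is in weigh_samples at line 6.
The tell: The log first diverges at position 5: the faulty run prints 'located slot 11' where the working version prints 'located slot 0'.
Crash: pack_ledger, line 12, IndexError.
Call chain: main -> pack_ledger([11, 11, 11, 3, 4, 4, 0, 5], 11) (called at line 19).
First divergence: at position 5 the run shows 'located slot 11' where the working version logs 'located slot 0'.
Intended log window:
  3: weigh_samples start: n=8 cutoff=11
  4: hit index 0
  5: located slot 0
  6: stage result 22
Execution walk:
  weigh_samples([11, 11, 11, 3, 4, 4, 0, 5], 11) -> 11  [called from pack_ledger, line 10]
Log origins:
  1: logged in main at line 18
  2: logged in pack_ledger at line 9
  3: logged in weigh_samples at line 2
  4: logged in weigh_samples at line 5
  5: logged in pack_ledger at line 11
A correct fix: line 6: replace `step` with `acc`.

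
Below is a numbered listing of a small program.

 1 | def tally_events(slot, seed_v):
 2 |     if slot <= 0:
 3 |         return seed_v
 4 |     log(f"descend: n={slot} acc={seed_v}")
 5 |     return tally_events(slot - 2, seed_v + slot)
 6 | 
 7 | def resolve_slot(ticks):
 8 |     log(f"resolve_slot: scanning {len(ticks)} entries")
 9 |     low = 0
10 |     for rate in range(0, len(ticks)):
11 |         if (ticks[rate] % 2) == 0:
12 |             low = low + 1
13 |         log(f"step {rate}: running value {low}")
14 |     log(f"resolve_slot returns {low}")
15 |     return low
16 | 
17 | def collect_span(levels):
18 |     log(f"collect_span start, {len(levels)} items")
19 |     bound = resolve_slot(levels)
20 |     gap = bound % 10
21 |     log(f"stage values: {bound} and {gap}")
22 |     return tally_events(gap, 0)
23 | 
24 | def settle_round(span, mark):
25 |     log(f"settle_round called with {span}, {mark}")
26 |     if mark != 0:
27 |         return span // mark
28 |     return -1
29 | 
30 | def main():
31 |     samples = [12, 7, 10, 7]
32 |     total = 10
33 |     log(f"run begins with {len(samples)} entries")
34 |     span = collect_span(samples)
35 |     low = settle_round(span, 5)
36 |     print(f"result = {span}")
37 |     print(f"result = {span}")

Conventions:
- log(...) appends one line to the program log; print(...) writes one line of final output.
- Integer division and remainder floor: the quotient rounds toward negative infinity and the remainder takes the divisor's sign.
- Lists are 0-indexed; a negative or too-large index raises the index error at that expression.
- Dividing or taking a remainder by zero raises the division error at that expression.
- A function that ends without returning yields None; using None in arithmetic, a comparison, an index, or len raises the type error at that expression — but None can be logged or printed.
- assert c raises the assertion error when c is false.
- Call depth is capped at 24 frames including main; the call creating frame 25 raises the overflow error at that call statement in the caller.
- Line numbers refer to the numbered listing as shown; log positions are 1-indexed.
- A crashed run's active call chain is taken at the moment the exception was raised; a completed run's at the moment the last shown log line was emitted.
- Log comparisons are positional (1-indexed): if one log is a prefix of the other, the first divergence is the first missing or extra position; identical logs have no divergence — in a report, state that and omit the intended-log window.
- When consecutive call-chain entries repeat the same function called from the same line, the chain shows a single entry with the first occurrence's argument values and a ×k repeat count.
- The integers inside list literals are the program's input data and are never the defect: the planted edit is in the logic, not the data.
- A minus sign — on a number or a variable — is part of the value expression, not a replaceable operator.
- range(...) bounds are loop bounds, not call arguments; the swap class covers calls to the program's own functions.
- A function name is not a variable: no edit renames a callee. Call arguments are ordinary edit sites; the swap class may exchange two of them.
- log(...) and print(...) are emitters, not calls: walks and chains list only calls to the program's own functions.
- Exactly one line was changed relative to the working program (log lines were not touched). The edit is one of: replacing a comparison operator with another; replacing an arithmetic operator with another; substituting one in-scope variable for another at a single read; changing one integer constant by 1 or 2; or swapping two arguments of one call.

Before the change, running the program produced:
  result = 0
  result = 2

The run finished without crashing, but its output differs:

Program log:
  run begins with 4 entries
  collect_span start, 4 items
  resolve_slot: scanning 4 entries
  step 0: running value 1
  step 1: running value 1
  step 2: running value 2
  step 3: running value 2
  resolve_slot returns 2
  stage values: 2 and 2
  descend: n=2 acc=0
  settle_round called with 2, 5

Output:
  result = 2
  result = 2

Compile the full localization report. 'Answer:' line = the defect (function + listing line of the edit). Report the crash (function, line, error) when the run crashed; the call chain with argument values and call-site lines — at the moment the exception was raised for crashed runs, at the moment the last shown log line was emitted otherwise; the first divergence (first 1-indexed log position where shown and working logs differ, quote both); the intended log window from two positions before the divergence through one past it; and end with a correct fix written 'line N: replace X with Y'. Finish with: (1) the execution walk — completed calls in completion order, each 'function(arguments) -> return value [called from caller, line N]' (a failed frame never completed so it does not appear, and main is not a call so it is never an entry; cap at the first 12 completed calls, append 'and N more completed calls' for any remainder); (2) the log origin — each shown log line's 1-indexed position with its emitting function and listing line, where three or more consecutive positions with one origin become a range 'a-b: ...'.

Answer: the defect is in main at line 36.
Key observation: Every logged value matches the working version; the printed result is what differs.
Call chain: main -> settle_round(2, 5) (called at line 35).
First divergence: there is none — every log position agrees.
Execution walk:
  resolve_slot([12, 7, 10, 7]) -> 2  [called from collect_span, line 19]
  tally_events(0, 2) -> 2  [called from tally_events, line 5]
  tally_events(2, 0) -> 2  [called from collect_span, line 22]
  collect_span([12, 7, 10, 7]) -> 2  [called from main, line 34]
  settle_round(2, 5) -> 0  [called from main, line 35]
Log origins:
  1: from main, line 33
  2: from collect_span, line 18
  3: from resolve_slot, line 8
  4-7: from resolve_slot, line 13
  8: from resolve_slot, line 14
  9: from collect_span, line 21
  10: from tally_events, line 4
  11: from settle_round, line 25
A correct fix: line 36: replace `span` with `low`.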